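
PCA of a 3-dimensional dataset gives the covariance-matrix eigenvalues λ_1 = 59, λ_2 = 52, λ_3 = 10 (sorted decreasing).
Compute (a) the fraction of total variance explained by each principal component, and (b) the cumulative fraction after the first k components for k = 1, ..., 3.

Step 1 — total variance = trace(Sigma) = Σ λ_i = 59 + 52 + 10 = 121.

Step 2 — fraction explained by component i = λ_i / Σ λ:
  PC1: 59/121 = 0.4876
  PC2: 52/121 = 0.4298
  PC3: 10/121 = 0.0826

Step 3 — cumulative fraction after k components = (λ_1 + ... + λ_k) / Σ λ:
  k = 1: 59/121 = 0.4876
  k = 2: (59 + 52)/121 = 111/121 = 0.9174
  k = 3: (59 + 52 + 10)/121 = 121/121 = 1

Summary (fraction, with percent):

explained: PC1 0.4876 (48.76%), PC2 0.4298 (42.98%), PC3 0.0826 (8.26%);  cumulative: 0.4876, 0.9174, 1


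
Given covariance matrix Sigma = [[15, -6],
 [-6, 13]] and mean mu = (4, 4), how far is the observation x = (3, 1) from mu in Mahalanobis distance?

Step 1 — centre the observation: (x - mu) = (-1, -3).

Step 2 — invert Sigma. det(Sigma) = 15·13 - (-6)² = 159.
  Sigma^{-1} = (1/det) · [[d, -b], [-b, a]] = [[0.0818, 0.0377],
 [0.0377, 0.0943]].

Step 3 — form the quadratic (x - mu)^T · Sigma^{-1} · (x - mu):
  Sigma^{-1} · (x - mu) = (-0.195, -0.3208).
  (x - mu)^T · [Sigma^{-1} · (x - mu)] = (-1)·(-0.195) + (-3)·(-0.3208) = 1.1572.

Step 4 — take square root: d = √(1.1572) ≈ 1.0757.

d(x, mu) = √(1.1572) ≈ 1.0757


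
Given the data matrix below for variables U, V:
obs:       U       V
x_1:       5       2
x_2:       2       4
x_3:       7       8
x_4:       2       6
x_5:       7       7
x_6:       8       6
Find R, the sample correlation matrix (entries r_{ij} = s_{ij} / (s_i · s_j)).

Step 1 — column means:
  mean(U) = (5 + 2 + 7 + 2 + 7 + 8) / 6 = 31/6 = 5.1667
  mean(V) = (2 + 4 + 8 + 6 + 7 + 6) / 6 = 33/6 = 5.5

Step 2 — sample variances and covariances s[i,j] = (1/(n-1)) · Σ_k (x_{k,i} - mean_i) · (x_{k,j} - mean_j), with n-1 = 5:
  s[U,U] = ((-0.1667)·(-0.1667) + (-3.1667)·(-3.1667) + (1.8333)·(1.8333) + (-3.1667)·(-3.1667) + (1.8333)·(1.8333) + (2.8333)·(2.8333)) / 5 = 34.8333/5 = 6.9667
  s[U,V] = ((-0.1667)·(-3.5) + (-3.1667)·(-1.5) + (1.8333)·(2.5) + (-3.1667)·(0.5) + (1.8333)·(1.5) + (2.8333)·(0.5)) / 5 = 12.5/5 = 2.5
  s[V,V] = ((-3.5)·(-3.5) + (-1.5)·(-1.5) + (2.5)·(2.5) + (0.5)·(0.5) + (1.5)·(1.5) + (0.5)·(0.5)) / 5 = 23.5/5 = 4.7
  Sample standard deviations s_i = √(s[i,i]):
  s(U) = √(6.9667) = 2.6394
  s(V) = √(4.7) = 2.1679

Step 3 — r_{ij} = s_{ij} / (s_i · s_j):
  r[U,U] = 1 (diagonal).
  r[U,V] = 2.5 / (2.6394 · 2.1679) = 2.5 / 5.7222 = 0.4369
  r[V,V] = 1 (diagonal).

R is symmetric with unit diagonal. Assembling:

R = [[1, 0.4369],
 [0.4369, 1]]


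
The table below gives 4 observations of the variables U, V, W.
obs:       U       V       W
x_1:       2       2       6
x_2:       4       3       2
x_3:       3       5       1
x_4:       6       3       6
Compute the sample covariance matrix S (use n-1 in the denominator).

Step 1 — column means:
  mean(U) = (2 + 4 + 3 + 6) / 4 = 15/4 = 3.75
  mean(V) = (2 + 3 + 5 + 3) / 4 = 13/4 = 3.25
  mean(W) = (6 + 2 + 1 + 6) / 4 = 15/4 = 3.75

Step 2 — sample covariance S[i,j] = (1/(n-1)) · Σ_k (x_{k,i} - mean_i) · (x_{k,j} - mean_j), with n-1 = 3.
  S[U,U] = ((-1.75)·(-1.75) + (0.25)·(0.25) + (-0.75)·(-0.75) + (2.25)·(2.25)) / 3 = 8.75/3 = 2.9167
  S[U,V] = ((-1.75)·(-1.25) + (0.25)·(-0.25) + (-0.75)·(1.75) + (2.25)·(-0.25)) / 3 = 0.25/3 = 0.0833
  S[U,W] = ((-1.75)·(2.25) + (0.25)·(-1.75) + (-0.75)·(-2.75) + (2.25)·(2.25)) / 3 = 2.75/3 = 0.9167
  S[V,V] = ((-1.25)·(-1.25) + (-0.25)·(-0.25) + (1.75)·(1.75) + (-0.25)·(-0.25)) / 3 = 4.75/3 = 1.5833
  S[V,W] = ((-1.25)·(2.25) + (-0.25)·(-1.75) + (1.75)·(-2.75) + (-0.25)·(2.25)) / 3 = -7.75/3 = -2.5833
  S[W,W] = ((2.25)·(2.25) + (-1.75)·(-1.75) + (-2.75)·(-2.75) + (2.25)·(2.25)) / 3 = 20.75/3 = 6.9167

S is symmetric (S[j,i] = S[i,j]). Assembling:

S = [[2.9167, 0.0833, 0.9167],
 [0.0833, 1.5833, -2.5833],
 [0.9167, -2.5833, 6.9167]]


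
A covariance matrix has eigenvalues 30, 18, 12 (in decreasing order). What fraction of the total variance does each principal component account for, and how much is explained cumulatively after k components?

Step 1 — total variance = trace(Sigma) = Σ λ_i = 30 + 18 + 12 = 60.

Step 2 — fraction explained by component i = λ_i / Σ λ:
  PC1: 30/60 = 0.5
  PC2: 18/60 = 0.3
  PC3: 12/60 = 0.2

Step 3 — cumulative fraction after k components = (λ_1 + ... + λ_k) / Σ λ:
  k = 1: 30/60 = 0.5
  k = 2: (30 + 18)/60 = 48/60 = 0.8
  k = 3: (30 + 18 + 12)/60 = 60/60 = 1

Summary (fraction, with percent):

explained: PC1 0.5 (50%), PC2 0.3 (30%), PC3 0.2 (20%);  cumulative: 0.5, 0.8, 1


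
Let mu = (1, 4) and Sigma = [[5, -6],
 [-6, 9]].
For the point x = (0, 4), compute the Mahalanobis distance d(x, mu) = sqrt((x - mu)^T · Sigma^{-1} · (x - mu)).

Step 1 — centre the observation: (x - mu) = (-1, 0).

Step 2 — invert Sigma. det(Sigma) = 5·9 - (-6)² = 9.
  Sigma^{-1} = (1/det) · [[d, -b], [-b, a]] = [[1, 0.6667],
 [0.6667, 0.5556]].

Step 3 — form the quadratic (x - mu)^T · Sigma^{-1} · (x - mu):
  Sigma^{-1} · (x - mu) = (-1, -0.6667).
  (x - mu)^T · [Sigma^{-1} · (x - mu)] = (-1)·(-1) + (0)·(-0.6667) = 1.

Step 4 — take square root: d = √(1) ≈ 1.

d(x, mu) = √(1) ≈ 1


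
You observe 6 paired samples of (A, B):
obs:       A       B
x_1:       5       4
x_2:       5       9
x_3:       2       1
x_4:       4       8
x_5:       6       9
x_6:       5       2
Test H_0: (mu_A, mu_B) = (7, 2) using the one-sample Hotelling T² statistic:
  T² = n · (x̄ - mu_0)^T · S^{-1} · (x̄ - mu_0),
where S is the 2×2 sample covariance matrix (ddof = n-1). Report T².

Step 1 — sample mean vector:
  mean(A) = (5 + 5 + 2 + 4 + 6 + 5) / 6 = 27/6 = 4.5
  mean(B) = (4 + 9 + 1 + 8 + 9 + 2) / 6 = 33/6 = 5.5
  x̄ = (4.5, 5.5),  deviation x̄ - mu_0 = (4.5, 5.5) - (7, 2) = (-2.5, 3.5).

Step 2 — sample covariance matrix, S[i,j] = (1/(n-1)) · Σ_k (x_{k,i} - mean_i) · (x_{k,j} - mean_j), divisor n-1 = 5:
  S[A,A] = ((0.5)·(0.5) + (0.5)·(0.5) + (-2.5)·(-2.5) + (-0.5)·(-0.5) + (1.5)·(1.5) + (0.5)·(0.5)) / 5 = 9.5/5 = 1.9
  S[A,B] = ((0.5)·(-1.5) + (0.5)·(3.5) + (-2.5)·(-4.5) + (-0.5)·(2.5) + (1.5)·(3.5) + (0.5)·(-3.5)) / 5 = 14.5/5 = 2.9
  S[B,B] = ((-1.5)·(-1.5) + (3.5)·(3.5) + (-4.5)·(-4.5) + (2.5)·(2.5) + (3.5)·(3.5) + (-3.5)·(-3.5)) / 5 = 65.5/5 = 13.1
  S = [[1.9, 2.9],
 [2.9, 13.1]].

Step 3 — invert S. det(S) = 1.9·13.1 - (2.9)² = 16.48.
  S^{-1} = (1/det) · [[d, -b], [-b, a]] = [[0.7949, -0.176],
 [-0.176, 0.1153]].

Step 4 — quadratic form (x̄ - mu_0)^T · S^{-1} · (x̄ - mu_0):
  S^{-1} · (x̄ - mu_0) = (-2.6032, 0.8434),
  (x̄ - mu_0)^T · [...] = (-2.5)·(-2.6032) + (3.5)·(0.8434) = 9.46.

Step 5 — scale by n: T² = 6 · 9.46 = 56.7597.

T² ≈ 56.7597


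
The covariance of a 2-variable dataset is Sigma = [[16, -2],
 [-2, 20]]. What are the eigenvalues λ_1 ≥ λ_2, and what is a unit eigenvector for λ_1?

Step 1 — characteristic polynomial of 2×2 Sigma:
  det(Sigma - λI) = λ² - trace · λ + det = 0.
  trace = 16 + 20 = 36, det = 16·20 - (-2)² = 316.
Step 2 — discriminant:
  Δ = trace² - 4·det = 1296 - 1264 = 32.
Step 3 — eigenvalues:
  λ = (trace ± √Δ)/2 = (36 ± 5.6569)/2,
  λ_1 = 20.8284,  λ_2 = 15.1716.

Step 4 — unit eigenvector for λ_1: solve (Sigma - λ_1 I)v = 0. First row:
  (16 - 20.8284)·v_x + (-2)·v_y = 0, i.e. (-4.8284)·v_x + (-2)·v_y = 0,
  so v ∝ (b, λ_1 - a) = (-2, 4.8284); multiply by -1 so the first entry is positive: u = (2, -4.8284).
  ||u|| = √((2)² + (-4.8284)²) = √(27.3137) ≈ 5.2263,
  v_1 = u/||u|| ≈ (0.3827, -0.9239) (||v_1|| = 1).

λ_1 = 20.8284,  λ_2 = 15.1716;  v_1 ≈ (0.3827, -0.9239)


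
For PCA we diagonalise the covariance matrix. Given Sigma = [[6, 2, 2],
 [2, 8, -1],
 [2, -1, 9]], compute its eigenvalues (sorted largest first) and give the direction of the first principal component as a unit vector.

Step 1 — characteristic polynomial p(λ) = det(λI - Sigma) = λ³ - tr·λ² + c_1·λ - det, where tr = trace, c_1 = sum of the principal 2×2 minors, det = det(Sigma):
  tr = 6 + 8 + 9 = 23,
  c_1 = (6·8 - (2)²) + (6·9 - (2)²) + (8·9 - (-1)²) = 44 + 50 + 71 = 165,
  det = 6·(8·9 - (-1)²) - (2)·((2)·9 - (-1)·(2)) + (2)·((2)·(-1) - 8·(2)) = 6·(71) - (2)·(20) + (2)·(-18) = 350.
  So p(λ) = λ³ - 23λ² + 165λ - 350.
Step 2 — look for an integer root (rational root theorem: any rational root is an integer divisor of 350). Testing λ = 10:
  p(10) = 1000 - 2300 + 1650 - 350 = 0  ✓
  Dividing out (λ - 10): p(λ) = (λ - 10)(λ² - 13λ + 35).
Step 3 — remaining eigenvalues from the quadratic λ² - 13λ + 35 = 0:
  Δ = 13² - 4·35 = 169 - 140 = 29,  λ = (13 ± √29)/2 = (13 ± 5.3852)/2 ≈ 9.1926 or 3.8074.
  Sorted: λ_1 = 10,  λ_2 = 9.1926,  λ_3 = 3.8074  (check: sum = 23 = tr ✓).

Step 4 — unit eigenvector for λ_1 = 10: v spans the null space of (Sigma - λ_1 I), whose rows are
  r_1 = (-4, 2, 2),  r_2 = (2, -2, -1),  r_3 = (2, -1, -1).
  v is orthogonal to every row, so take v ∝ r_1 × r_2 = ((2)·(-1) - (2)·(-2), (2)·(2) - (-4)·(-1), (-4)·(-2) - (2)·(2)) = (2, 0, 4).
  Rescale (divide by 2): u = (1, 0, 2).
  ||u|| = √((1)² + (0)² + (2)²) = √(5) ≈ 2.2361,  v_1 = u/||u|| ≈ (0.4472, 0, 0.8944) (||v_1|| = 1).

λ_1 = 10,  λ_2 = 9.1926,  λ_3 = 3.8074;  v_1 ≈ (0.4472, 0, 0.8944)


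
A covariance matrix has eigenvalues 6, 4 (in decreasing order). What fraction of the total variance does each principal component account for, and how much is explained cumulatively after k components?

Step 1 — total variance = trace(Sigma) = Σ λ_i = 6 + 4 = 10.

Step 2 — fraction explained by component i = λ_i / Σ λ:
  PC1: 6/10 = 0.6
  PC2: 4/10 = 0.4

Step 3 — cumulative fraction after k components = (λ_1 + ... + λ_k) / Σ λ:
  k = 1: 6/10 = 0.6
  k = 2: (6 + 4)/10 = 10/10 = 1

Summary (fraction, with percent):

explained: PC1 0.6 (60%), PC2 0.4 (40%);  cumulative: 0.6, 1


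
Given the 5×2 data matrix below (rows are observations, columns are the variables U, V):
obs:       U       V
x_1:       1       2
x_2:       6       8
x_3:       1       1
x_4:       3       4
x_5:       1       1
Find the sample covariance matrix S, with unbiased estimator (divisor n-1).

Step 1 — column means:
  mean(U) = (1 + 6 + 1 + 3 + 1) / 5 = 12/5 = 2.4
  mean(V) = (2 + 8 + 1 + 4 + 1) / 5 = 16/5 = 3.2

Step 2 — sample covariance S[i,j] = (1/(n-1)) · Σ_k (x_{k,i} - mean_i) · (x_{k,j} - mean_j), with n-1 = 4.
  S[U,U] = ((-1.4)·(-1.4) + (3.6)·(3.6) + (-1.4)·(-1.4) + (0.6)·(0.6) + (-1.4)·(-1.4)) / 4 = 19.2/4 = 4.8
  S[U,V] = ((-1.4)·(-1.2) + (3.6)·(4.8) + (-1.4)·(-2.2) + (0.6)·(0.8) + (-1.4)·(-2.2)) / 4 = 25.6/4 = 6.4
  S[V,V] = ((-1.2)·(-1.2) + (4.8)·(4.8) + (-2.2)·(-2.2) + (0.8)·(0.8) + (-2.2)·(-2.2)) / 4 = 34.8/4 = 8.7

S is symmetric (S[j,i] = S[i,j]). Assembling:

S = [[4.8, 6.4],
 [6.4, 8.7]]


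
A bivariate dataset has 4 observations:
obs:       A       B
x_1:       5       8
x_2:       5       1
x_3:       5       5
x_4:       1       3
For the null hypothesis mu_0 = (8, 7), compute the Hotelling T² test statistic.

Step 1 — sample mean vector:
  mean(A) = (5 + 5 + 5 + 1) / 4 = 16/4 = 4
  mean(B) = (8 + 1 + 5 + 3) / 4 = 17/4 = 4.25
  x̄ = (4, 4.25),  deviation x̄ - mu_0 = (4, 4.25) - (8, 7) = (-4, -2.75).

Step 2 — sample covariance matrix, S[i,j] = (1/(n-1)) · Σ_k (x_{k,i} - mean_i) · (x_{k,j} - mean_j), divisor n-1 = 3:
  S[A,A] = ((1)·(1) + (1)·(1) + (1)·(1) + (-3)·(-3)) / 3 = 12/3 = 4
  S[A,B] = ((1)·(3.75) + (1)·(-3.25) + (1)·(0.75) + (-3)·(-1.25)) / 3 = 5/3 = 1.6667
  S[B,B] = ((3.75)·(3.75) + (-3.25)·(-3.25) + (0.75)·(0.75) + (-1.25)·(-1.25)) / 3 = 26.75/3 = 8.9167
  S = [[4, 1.6667],
 [1.6667, 8.9167]].

Step 3 — invert S. det(S) = 4·8.9167 - (1.6667)² = 32.8889.
  S^{-1} = (1/det) · [[d, -b], [-b, a]] = [[0.2711, -0.0507],
 [-0.0507, 0.1216]].

Step 4 — quadratic form (x̄ - mu_0)^T · S^{-1} · (x̄ - mu_0):
  S^{-1} · (x̄ - mu_0) = (-0.9451, -0.1318),
  (x̄ - mu_0)^T · [...] = (-4)·(-0.9451) + (-2.75)·(-0.1318) = 4.1427.

Step 5 — scale by n: T² = 4 · 4.1427 = 16.5709.

T² ≈ 16.5709


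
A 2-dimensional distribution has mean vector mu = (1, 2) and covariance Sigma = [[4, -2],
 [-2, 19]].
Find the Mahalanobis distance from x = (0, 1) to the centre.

Step 1 — centre the observation: (x - mu) = (-1, -1).

Step 2 — invert Sigma. det(Sigma) = 4·19 - (-2)² = 72.
  Sigma^{-1} = (1/det) · [[d, -b], [-b, a]] = [[0.2639, 0.0278],
 [0.0278, 0.0556]].

Step 3 — form the quadratic (x - mu)^T · Sigma^{-1} · (x - mu):
  Sigma^{-1} · (x - mu) = (-0.2917, -0.0833).
  (x - mu)^T · [Sigma^{-1} · (x - mu)] = (-1)·(-0.2917) + (-1)·(-0.0833) = 0.375.

Step 4 — take square root: d = √(0.375) ≈ 0.6124.

d(x, mu) = √(0.375) ≈ 0.6124


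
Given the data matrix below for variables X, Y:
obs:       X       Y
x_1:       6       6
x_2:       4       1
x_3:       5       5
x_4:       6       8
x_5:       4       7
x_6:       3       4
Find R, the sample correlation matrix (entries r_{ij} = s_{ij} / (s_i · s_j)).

Step 1 — column means:
  mean(X) = (6 + 4 + 5 + 6 + 4 + 3) / 6 = 28/6 = 4.6667
  mean(Y) = (6 + 1 + 5 + 8 + 7 + 4) / 6 = 31/6 = 5.1667

Step 2 — sample variances and covariances s[i,j] = (1/(n-1)) · Σ_k (x_{k,i} - mean_i) · (x_{k,j} - mean_j), with n-1 = 5:
  s[X,X] = ((1.3333)·(1.3333) + (-0.6667)·(-0.6667) + (0.3333)·(0.3333) + (1.3333)·(1.3333) + (-0.6667)·(-0.6667) + (-1.6667)·(-1.6667)) / 5 = 7.3333/5 = 1.4667
  s[X,Y] = ((1.3333)·(0.8333) + (-0.6667)·(-4.1667) + (0.3333)·(-0.1667) + (1.3333)·(2.8333) + (-0.6667)·(1.8333) + (-1.6667)·(-1.1667)) / 5 = 8.3333/5 = 1.6667
  s[Y,Y] = ((0.8333)·(0.8333) + (-4.1667)·(-4.1667) + (-0.1667)·(-0.1667) + (2.8333)·(2.8333) + (1.8333)·(1.8333) + (-1.1667)·(-1.1667)) / 5 = 30.8333/5 = 6.1667
  Sample standard deviations s_i = √(s[i,i]):
  s(X) = √(1.4667) = 1.2111
  s(Y) = √(6.1667) = 2.4833

Step 3 — r_{ij} = s_{ij} / (s_i · s_j):
  r[X,X] = 1 (diagonal).
  r[X,Y] = 1.6667 / (1.2111 · 2.4833) = 1.6667 / 3.0074 = 0.5542
  r[Y,Y] = 1 (diagonal).

R is symmetric with unit diagonal. Assembling:

R = [[1, 0.5542],
 [0.5542, 1]]


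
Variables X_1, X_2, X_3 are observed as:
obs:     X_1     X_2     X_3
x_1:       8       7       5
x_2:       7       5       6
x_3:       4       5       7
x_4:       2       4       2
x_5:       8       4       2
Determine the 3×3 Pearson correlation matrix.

Step 1 — column means:
  mean(X_1) = (8 + 7 + 4 + 2 + 8) / 5 = 29/5 = 5.8
  mean(X_2) = (7 + 5 + 5 + 4 + 4) / 5 = 25/5 = 5
  mean(X_3) = (5 + 6 + 7 + 2 + 2) / 5 = 22/5 = 4.4

Step 2 — sample variances and covariances s[i,j] = (1/(n-1)) · Σ_k (x_{k,i} - mean_i) · (x_{k,j} - mean_j), with n-1 = 4:
  s[X_1,X_1] = ((2.2)·(2.2) + (1.2)·(1.2) + (-1.8)·(-1.8) + (-3.8)·(-3.8) + (2.2)·(2.2)) / 4 = 28.8/4 = 7.2
  s[X_1,X_2] = ((2.2)·(2) + (1.2)·(0) + (-1.8)·(0) + (-3.8)·(-1) + (2.2)·(-1)) / 4 = 6/4 = 1.5
  s[X_1,X_3] = ((2.2)·(0.6) + (1.2)·(1.6) + (-1.8)·(2.6) + (-3.8)·(-2.4) + (2.2)·(-2.4)) / 4 = 2.4/4 = 0.6
  s[X_2,X_2] = ((2)·(2) + (0)·(0) + (0)·(0) + (-1)·(-1) + (-1)·(-1)) / 4 = 6/4 = 1.5
  s[X_2,X_3] = ((2)·(0.6) + (0)·(1.6) + (0)·(2.6) + (-1)·(-2.4) + (-1)·(-2.4)) / 4 = 6/4 = 1.5
  s[X_3,X_3] = ((0.6)·(0.6) + (1.6)·(1.6) + (2.6)·(2.6) + (-2.4)·(-2.4) + (-2.4)·(-2.4)) / 4 = 21.2/4 = 5.3
  Sample standard deviations s_i = √(s[i,i]):
  s(X_1) = √(7.2) = 2.6833
  s(X_2) = √(1.5) = 1.2247
  s(X_3) = √(5.3) = 2.3022

Step 3 — r_{ij} = s_{ij} / (s_i · s_j):
  r[X_1,X_1] = 1 (diagonal).
  r[X_1,X_2] = 1.5 / (2.6833 · 1.2247) = 1.5 / 3.2863 = 0.4564
  r[X_1,X_3] = 0.6 / (2.6833 · 2.3022) = 0.6 / 6.1774 = 0.0971
  r[X_2,X_2] = 1 (diagonal).
  r[X_2,X_3] = 1.5 / (1.2247 · 2.3022) = 1.5 / 2.8196 = 0.532
  r[X_3,X_3] = 1 (diagonal).

R is symmetric with unit diagonal. Assembling:

R = [[1, 0.4564, 0.0971],
 [0.4564, 1, 0.532],
 [0.0971, 0.532, 1]]


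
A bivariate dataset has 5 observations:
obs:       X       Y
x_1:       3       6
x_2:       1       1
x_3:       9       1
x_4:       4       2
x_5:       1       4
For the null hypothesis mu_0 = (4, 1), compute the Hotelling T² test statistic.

Step 1 — sample mean vector:
  mean(X) = (3 + 1 + 9 + 4 + 1) / 5 = 18/5 = 3.6
  mean(Y) = (6 + 1 + 1 + 2 + 4) / 5 = 14/5 = 2.8
  x̄ = (3.6, 2.8),  deviation x̄ - mu_0 = (3.6, 2.8) - (4, 1) = (-0.4, 1.8).

Step 2 — sample covariance matrix, S[i,j] = (1/(n-1)) · Σ_k (x_{k,i} - mean_i) · (x_{k,j} - mean_j), divisor n-1 = 4:
  S[X,X] = ((-0.6)·(-0.6) + (-2.6)·(-2.6) + (5.4)·(5.4) + (0.4)·(0.4) + (-2.6)·(-2.6)) / 4 = 43.2/4 = 10.8
  S[X,Y] = ((-0.6)·(3.2) + (-2.6)·(-1.8) + (5.4)·(-1.8) + (0.4)·(-0.8) + (-2.6)·(1.2)) / 4 = -10.4/4 = -2.6
  S[Y,Y] = ((3.2)·(3.2) + (-1.8)·(-1.8) + (-1.8)·(-1.8) + (-0.8)·(-0.8) + (1.2)·(1.2)) / 4 = 18.8/4 = 4.7
  S = [[10.8, -2.6],
 [-2.6, 4.7]].

Step 3 — invert S. det(S) = 10.8·4.7 - (-2.6)² = 44.
  S^{-1} = (1/det) · [[d, -b], [-b, a]] = [[0.1068, 0.0591],
 [0.0591, 0.2455]].

Step 4 — quadratic form (x̄ - mu_0)^T · S^{-1} · (x̄ - mu_0):
  S^{-1} · (x̄ - mu_0) = (0.0636, 0.4182),
  (x̄ - mu_0)^T · [...] = (-0.4)·(0.0636) + (1.8)·(0.4182) = 0.7273.

Step 5 — scale by n: T² = 5 · 0.7273 = 3.6364.

T² ≈ 3.6364


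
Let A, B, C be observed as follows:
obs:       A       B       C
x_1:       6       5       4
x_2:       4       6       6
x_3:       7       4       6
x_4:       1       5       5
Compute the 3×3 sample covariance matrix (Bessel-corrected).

Step 1 — column means:
  mean(A) = (6 + 4 + 7 + 1) / 4 = 18/4 = 4.5
  mean(B) = (5 + 6 + 4 + 5) / 4 = 20/4 = 5
  mean(C) = (4 + 6 + 6 + 5) / 4 = 21/4 = 5.25

Step 2 — sample covariance S[i,j] = (1/(n-1)) · Σ_k (x_{k,i} - mean_i) · (x_{k,j} - mean_j), with n-1 = 3.
  S[A,A] = ((1.5)·(1.5) + (-0.5)·(-0.5) + (2.5)·(2.5) + (-3.5)·(-3.5)) / 3 = 21/3 = 7
  S[A,B] = ((1.5)·(0) + (-0.5)·(1) + (2.5)·(-1) + (-3.5)·(0)) / 3 = -3/3 = -1
  S[A,C] = ((1.5)·(-1.25) + (-0.5)·(0.75) + (2.5)·(0.75) + (-3.5)·(-0.25)) / 3 = 0.5/3 = 0.1667
  S[B,B] = ((0)·(0) + (1)·(1) + (-1)·(-1) + (0)·(0)) / 3 = 2/3 = 0.6667
  S[B,C] = ((0)·(-1.25) + (1)·(0.75) + (-1)·(0.75) + (0)·(-0.25)) / 3 = 0/3 = 0
  S[C,C] = ((-1.25)·(-1.25) + (0.75)·(0.75) + (0.75)·(0.75) + (-0.25)·(-0.25)) / 3 = 2.75/3 = 0.9167

S is symmetric (S[j,i] = S[i,j]). Assembling:

S = [[7, -1, 0.1667],
 [-1, 0.6667, 0],
 [0.1667, 0, 0.9167]]


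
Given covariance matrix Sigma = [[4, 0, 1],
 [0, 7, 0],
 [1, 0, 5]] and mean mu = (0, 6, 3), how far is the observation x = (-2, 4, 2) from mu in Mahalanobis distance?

Step 1 — centre the observation: (x - mu) = (-2, -2, -1).

Step 2 — invert Sigma (cofactor / det for 3×3, or solve directly):
  Sigma^{-1} = [[0.2632, 0, -0.0526],
 [0, 0.1429, 0],
 [-0.0526, 0, 0.2105]].

Step 3 — form the quadratic (x - mu)^T · Sigma^{-1} · (x - mu):
  Sigma^{-1} · (x - mu) = (-0.4737, -0.2857, -0.1053).
  (x - mu)^T · [Sigma^{-1} · (x - mu)] = (-2)·(-0.4737) + (-2)·(-0.2857) + (-1)·(-0.1053) = 1.6241.

Step 4 — take square root: d = √(1.6241) ≈ 1.2744.

d(x, mu) = √(1.6241) ≈ 1.2744


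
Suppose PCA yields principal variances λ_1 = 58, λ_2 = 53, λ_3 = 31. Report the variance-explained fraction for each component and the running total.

Step 1 — total variance = trace(Sigma) = Σ λ_i = 58 + 53 + 31 = 142.

Step 2 — fraction explained by component i = λ_i / Σ λ:
  PC1: 58/142 = 0.4085
  PC2: 53/142 = 0.3732
  PC3: 31/142 = 0.2183

Step 3 — cumulative fraction after k components = (λ_1 + ... + λ_k) / Σ λ:
  k = 1: 58/142 = 0.4085
  k = 2: (58 + 53)/142 = 111/142 = 0.7817
  k = 3: (58 + 53 + 31)/142 = 142/142 = 1

Summary (fraction, with percent):

explained: PC1 0.4085 (40.85%), PC2 0.3732 (37.32%), PC3 0.2183 (21.83%);  cumulative: 0.4085, 0.7817, 1


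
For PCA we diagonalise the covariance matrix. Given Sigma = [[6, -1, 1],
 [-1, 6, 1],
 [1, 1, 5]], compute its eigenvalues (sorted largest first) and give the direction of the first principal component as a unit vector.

Step 1 — characteristic polynomial p(λ) = det(λI - Sigma) = λ³ - tr·λ² + c_1·λ - det, where tr = trace, c_1 = sum of the principal 2×2 minors, det = det(Sigma):
  tr = 6 + 6 + 5 = 17,
  c_1 = (6·6 - (-1)²) + (6·5 - (1)²) + (6·5 - (1)²) = 35 + 29 + 29 = 93,
  det = 6·(6·5 - (1)²) - (-1)·((-1)·5 - (1)·(1)) + (1)·((-1)·(1) - 6·(1)) = 6·(29) - (-1)·(-6) + (1)·(-7) = 161.
  So p(λ) = λ³ - 17λ² + 93λ - 161.
Step 2 — look for an integer root (rational root theorem: any rational root is an integer divisor of 161). Testing λ = 7:
  p(7) = 343 - 833 + 651 - 161 = 0  ✓
  Dividing out (λ - 7): p(λ) = (λ - 7)(λ² - 10λ + 23).
Step 3 — remaining eigenvalues from the quadratic λ² - 10λ + 23 = 0:
  Δ = 10² - 4·23 = 100 - 92 = 8,  λ = (10 ± √8)/2 = (10 ± 2.8284)/2 ≈ 6.4142 or 3.5858.
  Sorted: λ_1 = 7,  λ_2 = 6.4142,  λ_3 = 3.5858  (check: sum = 17 = tr ✓).

Step 4 — unit eigenvector for λ_1 = 7: v spans the null space of (Sigma - λ_1 I), whose rows are
  r_1 = (-1, -1, 1),  r_2 = (-1, -1, 1),  r_3 = (1, 1, -2).
  v is orthogonal to every row, so take v ∝ r_1 × r_3 = ((-1)·(-2) - (1)·(1), (1)·(1) - (-1)·(-2), (-1)·(1) - (-1)·(1)) = (1, -1, 0).
  Let u = (1, -1, 0).
  ||u|| = √((1)² + (-1)² + (0)²) = √(2) ≈ 1.4142,  v_1 = u/||u|| ≈ (0.7071, -0.7071, 0) (||v_1|| = 1).

λ_1 = 7,  λ_2 = 6.4142,  λ_3 = 3.5858;  v_1 ≈ (0.7071, -0.7071, 0)


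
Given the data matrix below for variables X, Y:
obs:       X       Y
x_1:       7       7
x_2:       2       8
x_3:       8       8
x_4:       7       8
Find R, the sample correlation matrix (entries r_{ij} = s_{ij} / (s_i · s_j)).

Step 1 — column means:
  mean(X) = (7 + 2 + 8 + 7) / 4 = 24/4 = 6
  mean(Y) = (7 + 8 + 8 + 8) / 4 = 31/4 = 7.75

Step 2 — sample variances and covariances s[i,j] = (1/(n-1)) · Σ_k (x_{k,i} - mean_i) · (x_{k,j} - mean_j), with n-1 = 3:
  s[X,X] = ((1)·(1) + (-4)·(-4) + (2)·(2) + (1)·(1)) / 3 = 22/3 = 7.3333
  s[X,Y] = ((1)·(-0.75) + (-4)·(0.25) + (2)·(0.25) + (1)·(0.25)) / 3 = -1/3 = -0.3333
  s[Y,Y] = ((-0.75)·(-0.75) + (0.25)·(0.25) + (0.25)·(0.25) + (0.25)·(0.25)) / 3 = 0.75/3 = 0.25
  Sample standard deviations s_i = √(s[i,i]):
  s(X) = √(7.3333) = 2.708
  s(Y) = √(0.25) = 0.5

Step 3 — r_{ij} = s_{ij} / (s_i · s_j):
  r[X,X] = 1 (diagonal).
  r[X,Y] = -0.3333 / (2.708 · 0.5) = -0.3333 / 1.354 = -0.2462
  r[Y,Y] = 1 (diagonal).

R is symmetric with unit diagonal. Assembling:

R = [[1, -0.2462],
 [-0.2462, 1]]


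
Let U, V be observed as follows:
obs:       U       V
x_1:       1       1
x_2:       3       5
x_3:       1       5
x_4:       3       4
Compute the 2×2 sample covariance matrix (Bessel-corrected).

Step 1 — column means:
  mean(U) = (1 + 3 + 1 + 3) / 4 = 8/4 = 2
  mean(V) = (1 + 5 + 5 + 4) / 4 = 15/4 = 3.75

Step 2 — sample covariance S[i,j] = (1/(n-1)) · Σ_k (x_{k,i} - mean_i) · (x_{k,j} - mean_j), with n-1 = 3.
  S[U,U] = ((-1)·(-1) + (1)·(1) + (-1)·(-1) + (1)·(1)) / 3 = 4/3 = 1.3333
  S[U,V] = ((-1)·(-2.75) + (1)·(1.25) + (-1)·(1.25) + (1)·(0.25)) / 3 = 3/3 = 1
  S[V,V] = ((-2.75)·(-2.75) + (1.25)·(1.25) + (1.25)·(1.25) + (0.25)·(0.25)) / 3 = 10.75/3 = 3.5833

S is symmetric (S[j,i] = S[i,j]). Assembling:

S = [[1.3333, 1],
 [1, 3.5833]]


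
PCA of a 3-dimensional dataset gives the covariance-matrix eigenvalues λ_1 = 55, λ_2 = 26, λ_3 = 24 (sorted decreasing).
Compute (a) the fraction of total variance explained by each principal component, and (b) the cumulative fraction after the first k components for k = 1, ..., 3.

Step 1 — total variance = trace(Sigma) = Σ λ_i = 55 + 26 + 24 = 105.

Step 2 — fraction explained by component i = λ_i / Σ λ:
  PC1: 55/105 = 0.5238
  PC2: 26/105 = 0.2476
  PC3: 24/105 = 0.2286

Step 3 — cumulative fraction after k components = (λ_1 + ... + λ_k) / Σ λ:
  k = 1: 55/105 = 0.5238
  k = 2: (55 + 26)/105 = 81/105 = 0.7714
  k = 3: (55 + 26 + 24)/105 = 105/105 = 1

Summary (fraction, with percent):

explained: PC1 0.5238 (52.38%), PC2 0.2476 (24.76%), PC3 0.2286 (22.86%);  cumulative: 0.5238, 0.7714, 1


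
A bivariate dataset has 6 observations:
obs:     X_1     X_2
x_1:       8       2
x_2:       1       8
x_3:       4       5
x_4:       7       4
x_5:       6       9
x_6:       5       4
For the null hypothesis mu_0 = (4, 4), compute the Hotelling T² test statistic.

Step 1 — sample mean vector:
  mean(X_1) = (8 + 1 + 4 + 7 + 6 + 5) / 6 = 31/6 = 5.1667
  mean(X_2) = (2 + 8 + 5 + 4 + 9 + 4) / 6 = 32/6 = 5.3333
  x̄ = (5.1667, 5.3333),  deviation x̄ - mu_0 = (5.1667, 5.3333) - (4, 4) = (1.1667, 1.3333).

Step 2 — sample covariance matrix, S[i,j] = (1/(n-1)) · Σ_k (x_{k,i} - mean_i) · (x_{k,j} - mean_j), divisor n-1 = 5:
  S[X_1,X_1] = ((2.8333)·(2.8333) + (-4.1667)·(-4.1667) + (-1.1667)·(-1.1667) + (1.8333)·(1.8333) + (0.8333)·(0.8333) + (-0.1667)·(-0.1667)) / 5 = 30.8333/5 = 6.1667
  S[X_1,X_2] = ((2.8333)·(-3.3333) + (-4.1667)·(2.6667) + (-1.1667)·(-0.3333) + (1.8333)·(-1.3333) + (0.8333)·(3.6667) + (-0.1667)·(-1.3333)) / 5 = -19.3333/5 = -3.8667
  S[X_2,X_2] = ((-3.3333)·(-3.3333) + (2.6667)·(2.6667) + (-0.3333)·(-0.3333) + (-1.3333)·(-1.3333) + (3.6667)·(3.6667) + (-1.3333)·(-1.3333)) / 5 = 35.3333/5 = 7.0667
  S = [[6.1667, -3.8667],
 [-3.8667, 7.0667]].

Step 3 — invert S. det(S) = 6.1667·7.0667 - (-3.8667)² = 28.6267.
  S^{-1} = (1/det) · [[d, -b], [-b, a]] = [[0.2469, 0.1351],
 [0.1351, 0.2154]].

Step 4 — quadratic form (x̄ - mu_0)^T · S^{-1} · (x̄ - mu_0):
  S^{-1} · (x̄ - mu_0) = (0.4681, 0.4448),
  (x̄ - mu_0)^T · [...] = (1.1667)·(0.4681) + (1.3333)·(0.4448) = 1.1392.

Step 5 — scale by n: T² = 6 · 1.1392 = 6.8351.

T² ≈ 6.8351


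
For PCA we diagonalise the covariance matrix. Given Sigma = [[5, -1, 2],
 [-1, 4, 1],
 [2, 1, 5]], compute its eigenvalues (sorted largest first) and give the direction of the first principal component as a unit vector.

Step 1 — characteristic polynomial p(λ) = det(λI - Sigma) = λ³ - tr·λ² + c_1·λ - det, where tr = trace, c_1 = sum of the principal 2×2 minors, det = det(Sigma):
  tr = 5 + 4 + 5 = 14,
  c_1 = (5·4 - (-1)²) + (5·5 - (2)²) + (4·5 - (1)²) = 19 + 21 + 19 = 59,
  det = 5·(4·5 - (1)²) - (-1)·((-1)·5 - (1)·(2)) + (2)·((-1)·(1) - 4·(2)) = 5·(19) - (-1)·(-7) + (2)·(-9) = 70.
  So p(λ) = λ³ - 14λ² + 59λ - 70.
Step 2 — look for an integer root (rational root theorem: any rational root is an integer divisor of 70). Testing λ = 2:
  p(2) = 8 - 56 + 118 - 70 = 0  ✓
  Dividing out (λ - 2): p(λ) = (λ - 2)(λ² - 12λ + 35).
Step 3 — remaining eigenvalues from the quadratic λ² - 12λ + 35 = 0:
  Δ = 12² - 4·35 = 144 - 140 = 4,  λ = (12 ± √4)/2 = (12 ± 2)/2 = 7 or 5.
  Sorted: λ_1 = 7,  λ_2 = 5,  λ_3 = 2  (check: sum = 14 = tr ✓).

Step 4 — unit eigenvector for λ_1 = 7: v spans the null space of (Sigma - λ_1 I), whose rows are
  r_1 = (-2, -1, 2),  r_2 = (-1, -3, 1),  r_3 = (2, 1, -2).
  v is orthogonal to every row, so take v ∝ r_1 × r_2 = ((-1)·(1) - (2)·(-3), (2)·(-1) - (-2)·(1), (-2)·(-3) - (-1)·(-1)) = (5, 0, 5).
  Rescale (divide by 5): u = (1, 0, 1).
  ||u|| = √((1)² + (0)² + (1)²) = √(2) ≈ 1.4142,  v_1 = u/||u|| ≈ (0.7071, 0, 0.7071) (||v_1|| = 1).

λ_1 = 7,  λ_2 = 5,  λ_3 = 2;  v_1 ≈ (0.7071, 0, 0.7071)


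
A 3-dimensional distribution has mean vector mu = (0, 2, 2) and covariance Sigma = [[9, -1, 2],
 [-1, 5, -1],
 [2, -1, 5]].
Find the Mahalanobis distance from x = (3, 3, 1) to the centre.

Step 1 — centre the observation: (x - mu) = (3, 1, -1).

Step 2 — invert Sigma (cofactor / det for 3×3, or solve directly):
  Sigma^{-1} = [[0.1231, 0.0154, -0.0462],
 [0.0154, 0.2103, 0.0359],
 [-0.0462, 0.0359, 0.2256]].

Step 3 — form the quadratic (x - mu)^T · Sigma^{-1} · (x - mu):
  Sigma^{-1} · (x - mu) = (0.4308, 0.2205, -0.3282).
  (x - mu)^T · [Sigma^{-1} · (x - mu)] = (3)·(0.4308) + (1)·(0.2205) + (-1)·(-0.3282) = 1.841.

Step 4 — take square root: d = √(1.841) ≈ 1.3568.

d(x, mu) = √(1.841) ≈ 1.3568


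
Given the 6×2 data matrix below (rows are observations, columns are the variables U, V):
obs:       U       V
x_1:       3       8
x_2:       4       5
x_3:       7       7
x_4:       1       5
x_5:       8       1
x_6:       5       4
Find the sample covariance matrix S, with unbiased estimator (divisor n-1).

Step 1 — column means:
  mean(U) = (3 + 4 + 7 + 1 + 8 + 5) / 6 = 28/6 = 4.6667
  mean(V) = (8 + 5 + 7 + 5 + 1 + 4) / 6 = 30/6 = 5

Step 2 — sample covariance S[i,j] = (1/(n-1)) · Σ_k (x_{k,i} - mean_i) · (x_{k,j} - mean_j), with n-1 = 5.
  S[U,U] = ((-1.6667)·(-1.6667) + (-0.6667)·(-0.6667) + (2.3333)·(2.3333) + (-3.6667)·(-3.6667) + (3.3333)·(3.3333) + (0.3333)·(0.3333)) / 5 = 33.3333/5 = 6.6667
  S[U,V] = ((-1.6667)·(3) + (-0.6667)·(0) + (2.3333)·(2) + (-3.6667)·(0) + (3.3333)·(-4) + (0.3333)·(-1)) / 5 = -14/5 = -2.8
  S[V,V] = ((3)·(3) + (0)·(0) + (2)·(2) + (0)·(0) + (-4)·(-4) + (-1)·(-1)) / 5 = 30/5 = 6

S is symmetric (S[j,i] = S[i,j]). Assembling:

S = [[6.6667, -2.8],
 [-2.8, 6]]


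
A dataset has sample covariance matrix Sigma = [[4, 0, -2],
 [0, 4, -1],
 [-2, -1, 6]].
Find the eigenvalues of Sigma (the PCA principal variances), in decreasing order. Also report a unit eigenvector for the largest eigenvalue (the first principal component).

Step 1 — characteristic polynomial p(λ) = det(λI - Sigma) = λ³ - tr·λ² + c_1·λ - det, where tr = trace, c_1 = sum of the principal 2×2 minors, det = det(Sigma):
  tr = 4 + 4 + 6 = 14,
  c_1 = (4·4 - (0)²) + (4·6 - (-2)²) + (4·6 - (-1)²) = 16 + 20 + 23 = 59,
  det = 4·(4·6 - (-1)²) - (0)·((0)·6 - (-1)·(-2)) + (-2)·((0)·(-1) - 4·(-2)) = 4·(23) - (0)·(-2) + (-2)·(8) = 76.
  So p(λ) = λ³ - 14λ² + 59λ - 76.
Step 2 — look for an integer root (rational root theorem: any rational root is an integer divisor of 76). Testing λ = 4:
  p(4) = 64 - 224 + 236 - 76 = 0  ✓
  Dividing out (λ - 4): p(λ) = (λ - 4)(λ² - 10λ + 19).
Step 3 — remaining eigenvalues from the quadratic λ² - 10λ + 19 = 0:
  Δ = 10² - 4·19 = 100 - 76 = 24,  λ = (10 ± √24)/2 = (10 ± 4.899)/2 ≈ 7.4495 or 2.5505.
  Sorted: λ_1 = 7.4495,  λ_2 = 4,  λ_3 = 2.5505  (check: sum = 14 = tr ✓).

Step 4 — unit eigenvector for λ_1 ≈ 7.4495: v spans the null space of (Sigma - λ_1 I), whose rows are
  r_1 = (-3.4495, 0, -2),  r_2 = (0, -3.4495, -1),  r_3 = (-2, -1, -1.4495).
  v is orthogonal to every row, so take v ∝ r_1 × r_2 = ((0)·(-1) - (-2)·(-3.4495), (-2)·(0) - (-3.4495)·(-1), (-3.4495)·(-3.4495) - (0)·(0)) ≈ (-6.899, -3.4495, 11.899).
  Rescale (multiply by -1 so the first nonzero entry is positive): u = (6.899, 3.4495, -11.899).
  ||u|| = √((6.899)² + (3.4495)² + (-11.899)²) = √(201.0806) ≈ 14.1803,  v_1 = u/||u|| ≈ (0.4865, 0.2433, -0.8391) (||v_1|| = 1).

λ_1 = 7.4495,  λ_2 = 4,  λ_3 = 2.5505;  v_1 ≈ (0.4865, 0.2433, -0.8391)


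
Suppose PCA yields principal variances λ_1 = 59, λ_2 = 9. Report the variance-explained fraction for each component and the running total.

Step 1 — total variance = trace(Sigma) = Σ λ_i = 59 + 9 = 68.

Step 2 — fraction explained by component i = λ_i / Σ λ:
  PC1: 59/68 = 0.8676
  PC2: 9/68 = 0.1324

Step 3 — cumulative fraction after k components = (λ_1 + ... + λ_k) / Σ λ:
  k = 1: 59/68 = 0.8676
  k = 2: (59 + 9)/68 = 68/68 = 1

Summary (fraction, with percent):

explained: PC1 0.8676 (86.76%), PC2 0.1324 (13.24%);  cumulative: 0.8676, 1


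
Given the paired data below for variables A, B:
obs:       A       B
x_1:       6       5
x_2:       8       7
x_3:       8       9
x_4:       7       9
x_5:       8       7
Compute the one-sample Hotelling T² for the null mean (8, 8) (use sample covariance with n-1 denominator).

Step 1 — sample mean vector:
  mean(A) = (6 + 8 + 8 + 7 + 8) / 5 = 37/5 = 7.4
  mean(B) = (5 + 7 + 9 + 9 + 7) / 5 = 37/5 = 7.4
  x̄ = (7.4, 7.4),  deviation x̄ - mu_0 = (7.4, 7.4) - (8, 8) = (-0.6, -0.6).

Step 2 — sample covariance matrix, S[i,j] = (1/(n-1)) · Σ_k (x_{k,i} - mean_i) · (x_{k,j} - mean_j), divisor n-1 = 4:
  S[A,A] = ((-1.4)·(-1.4) + (0.6)·(0.6) + (0.6)·(0.6) + (-0.4)·(-0.4) + (0.6)·(0.6)) / 4 = 3.2/4 = 0.8
  S[A,B] = ((-1.4)·(-2.4) + (0.6)·(-0.4) + (0.6)·(1.6) + (-0.4)·(1.6) + (0.6)·(-0.4)) / 4 = 3.2/4 = 0.8
  S[B,B] = ((-2.4)·(-2.4) + (-0.4)·(-0.4) + (1.6)·(1.6) + (1.6)·(1.6) + (-0.4)·(-0.4)) / 4 = 11.2/4 = 2.8
  S = [[0.8, 0.8],
 [0.8, 2.8]].

Step 3 — invert S. det(S) = 0.8·2.8 - (0.8)² = 1.6.
  S^{-1} = (1/det) · [[d, -b], [-b, a]] = [[1.75, -0.5],
 [-0.5, 0.5]].

Step 4 — quadratic form (x̄ - mu_0)^T · S^{-1} · (x̄ - mu_0):
  S^{-1} · (x̄ - mu_0) = (-0.75, 0),
  (x̄ - mu_0)^T · [...] = (-0.6)·(-0.75) + (-0.6)·(0) = 0.45.

Step 5 — scale by n: T² = 5 · 0.45 = 2.25.

T² ≈ 2.25


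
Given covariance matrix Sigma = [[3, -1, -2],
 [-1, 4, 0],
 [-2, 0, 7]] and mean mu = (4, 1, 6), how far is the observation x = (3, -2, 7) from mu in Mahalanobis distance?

Step 1 — centre the observation: (x - mu) = (-1, -3, 1).

Step 2 — invert Sigma (cofactor / det for 3×3, or solve directly):
  Sigma^{-1} = [[0.459, 0.1148, 0.1311],
 [0.1148, 0.2787, 0.0328],
 [0.1311, 0.0328, 0.1803]].

Step 3 — form the quadratic (x - mu)^T · Sigma^{-1} · (x - mu):
  Sigma^{-1} · (x - mu) = (-0.6721, -0.918, -0.0492).
  (x - mu)^T · [Sigma^{-1} · (x - mu)] = (-1)·(-0.6721) + (-3)·(-0.918) + (1)·(-0.0492) = 3.377.

Step 4 — take square root: d = √(3.377) ≈ 1.8377.

d(x, mu) = √(3.377) ≈ 1.8377


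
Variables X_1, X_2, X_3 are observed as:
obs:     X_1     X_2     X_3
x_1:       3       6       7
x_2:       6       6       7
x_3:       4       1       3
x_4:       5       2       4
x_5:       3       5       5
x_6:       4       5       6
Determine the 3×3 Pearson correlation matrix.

Step 1 — column means:
  mean(X_1) = (3 + 6 + 4 + 5 + 3 + 4) / 6 = 25/6 = 4.1667
  mean(X_2) = (6 + 6 + 1 + 2 + 5 + 5) / 6 = 25/6 = 4.1667
  mean(X_3) = (7 + 7 + 3 + 4 + 5 + 6) / 6 = 32/6 = 5.3333

Step 2 — sample variances and covariances s[i,j] = (1/(n-1)) · Σ_k (x_{k,i} - mean_i) · (x_{k,j} - mean_j), with n-1 = 5:
  s[X_1,X_1] = ((-1.1667)·(-1.1667) + (1.8333)·(1.8333) + (-0.1667)·(-0.1667) + (0.8333)·(0.8333) + (-1.1667)·(-1.1667) + (-0.1667)·(-0.1667)) / 5 = 6.8333/5 = 1.3667
  s[X_1,X_2] = ((-1.1667)·(1.8333) + (1.8333)·(1.8333) + (-0.1667)·(-3.1667) + (0.8333)·(-2.1667) + (-1.1667)·(0.8333) + (-0.1667)·(0.8333)) / 5 = -1.1667/5 = -0.2333
  s[X_1,X_3] = ((-1.1667)·(1.6667) + (1.8333)·(1.6667) + (-0.1667)·(-2.3333) + (0.8333)·(-1.3333) + (-1.1667)·(-0.3333) + (-0.1667)·(0.6667)) / 5 = 0.6667/5 = 0.1333
  s[X_2,X_2] = ((1.8333)·(1.8333) + (1.8333)·(1.8333) + (-3.1667)·(-3.1667) + (-2.1667)·(-2.1667) + (0.8333)·(0.8333) + (0.8333)·(0.8333)) / 5 = 22.8333/5 = 4.5667
  s[X_2,X_3] = ((1.8333)·(1.6667) + (1.8333)·(1.6667) + (-3.1667)·(-2.3333) + (-2.1667)·(-1.3333) + (0.8333)·(-0.3333) + (0.8333)·(0.6667)) / 5 = 16.6667/5 = 3.3333
  s[X_3,X_3] = ((1.6667)·(1.6667) + (1.6667)·(1.6667) + (-2.3333)·(-2.3333) + (-1.3333)·(-1.3333) + (-0.3333)·(-0.3333) + (0.6667)·(0.6667)) / 5 = 13.3333/5 = 2.6667
  Sample standard deviations s_i = √(s[i,i]):
  s(X_1) = √(1.3667) = 1.169
  s(X_2) = √(4.5667) = 2.137
  s(X_3) = √(2.6667) = 1.633

Step 3 — r_{ij} = s_{ij} / (s_i · s_j):
  r[X_1,X_1] = 1 (diagonal).
  r[X_1,X_2] = -0.2333 / (1.169 · 2.137) = -0.2333 / 2.4982 = -0.0934
  r[X_1,X_3] = 0.1333 / (1.169 · 1.633) = 0.1333 / 1.909 = 0.0698
  r[X_2,X_2] = 1 (diagonal).
  r[X_2,X_3] = 3.3333 / (2.137 · 1.633) = 3.3333 / 3.4897 = 0.9552
  r[X_3,X_3] = 1 (diagonal).

R is symmetric with unit diagonal. Assembling:

R = [[1, -0.0934, 0.0698],
 [-0.0934, 1, 0.9552],
 [0.0698, 0.9552, 1]]


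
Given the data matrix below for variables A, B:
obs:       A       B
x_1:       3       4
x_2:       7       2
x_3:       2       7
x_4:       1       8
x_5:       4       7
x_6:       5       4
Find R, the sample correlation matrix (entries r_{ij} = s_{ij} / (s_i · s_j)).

Step 1 — column means:
  mean(A) = (3 + 7 + 2 + 1 + 4 + 5) / 6 = 22/6 = 3.6667
  mean(B) = (4 + 2 + 7 + 8 + 7 + 4) / 6 = 32/6 = 5.3333

Step 2 — sample variances and covariances s[i,j] = (1/(n-1)) · Σ_k (x_{k,i} - mean_i) · (x_{k,j} - mean_j), with n-1 = 5:
  s[A,A] = ((-0.6667)·(-0.6667) + (3.3333)·(3.3333) + (-1.6667)·(-1.6667) + (-2.6667)·(-2.6667) + (0.3333)·(0.3333) + (1.3333)·(1.3333)) / 5 = 23.3333/5 = 4.6667
  s[A,B] = ((-0.6667)·(-1.3333) + (3.3333)·(-3.3333) + (-1.6667)·(1.6667) + (-2.6667)·(2.6667) + (0.3333)·(1.6667) + (1.3333)·(-1.3333)) / 5 = -21.3333/5 = -4.2667
  s[B,B] = ((-1.3333)·(-1.3333) + (-3.3333)·(-3.3333) + (1.6667)·(1.6667) + (2.6667)·(2.6667) + (1.6667)·(1.6667) + (-1.3333)·(-1.3333)) / 5 = 27.3333/5 = 5.4667
  Sample standard deviations s_i = √(s[i,i]):
  s(A) = √(4.6667) = 2.1602
  s(B) = √(5.4667) = 2.3381

Step 3 — r_{ij} = s_{ij} / (s_i · s_j):
  r[A,A] = 1 (diagonal).
  r[A,B] = -4.2667 / (2.1602 · 2.3381) = -4.2667 / 5.0509 = -0.8447
  r[B,B] = 1 (diagonal).

R is symmetric with unit diagonal. Assembling:

R = [[1, -0.8447],
 [-0.8447, 1]]


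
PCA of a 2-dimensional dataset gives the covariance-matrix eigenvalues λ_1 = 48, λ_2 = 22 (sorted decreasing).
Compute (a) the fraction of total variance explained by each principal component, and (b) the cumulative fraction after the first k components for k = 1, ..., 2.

Step 1 — total variance = trace(Sigma) = Σ λ_i = 48 + 22 = 70.

Step 2 — fraction explained by component i = λ_i / Σ λ:
  PC1: 48/70 = 0.6857
  PC2: 22/70 = 0.3143

Step 3 — cumulative fraction after k components = (λ_1 + ... + λ_k) / Σ λ:
  k = 1: 48/70 = 0.6857
  k = 2: (48 + 22)/70 = 70/70 = 1

Summary (fraction, with percent):

explained: PC1 0.6857 (68.57%), PC2 0.3143 (31.43%);  cumulative: 0.6857, 1


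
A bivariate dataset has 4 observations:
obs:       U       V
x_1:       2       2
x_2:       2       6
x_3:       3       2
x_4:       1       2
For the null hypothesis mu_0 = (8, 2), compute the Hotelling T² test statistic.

Step 1 — sample mean vector:
  mean(U) = (2 + 2 + 3 + 1) / 4 = 8/4 = 2
  mean(V) = (2 + 6 + 2 + 2) / 4 = 12/4 = 3
  x̄ = (2, 3),  deviation x̄ - mu_0 = (2, 3) - (8, 2) = (-6, 1).

Step 2 — sample covariance matrix, S[i,j] = (1/(n-1)) · Σ_k (x_{k,i} - mean_i) · (x_{k,j} - mean_j), divisor n-1 = 3:
  S[U,U] = ((0)·(0) + (0)·(0) + (1)·(1) + (-1)·(-1)) / 3 = 2/3 = 0.6667
  S[U,V] = ((0)·(-1) + (0)·(3) + (1)·(-1) + (-1)·(-1)) / 3 = 0/3 = 0
  S[V,V] = ((-1)·(-1) + (3)·(3) + (-1)·(-1) + (-1)·(-1)) / 3 = 12/3 = 4
  S = [[0.6667, 0],
 [0, 4]].

Step 3 — invert S. det(S) = 0.6667·4 - (0)² = 2.6667.
  S^{-1} = (1/det) · [[d, -b], [-b, a]] = [[1.5, 0],
 [0, 0.25]].

Step 4 — quadratic form (x̄ - mu_0)^T · S^{-1} · (x̄ - mu_0):
  S^{-1} · (x̄ - mu_0) = (-9, 0.25),
  (x̄ - mu_0)^T · [...] = (-6)·(-9) + (1)·(0.25) = 54.25.

Step 5 — scale by n: T² = 4 · 54.25 = 217.

T² ≈ 217


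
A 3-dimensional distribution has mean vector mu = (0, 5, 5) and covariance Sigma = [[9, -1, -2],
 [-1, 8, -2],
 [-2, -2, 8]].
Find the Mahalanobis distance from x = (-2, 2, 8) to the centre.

Step 1 — centre the observation: (x - mu) = (-2, -3, 3).

Step 2 — invert Sigma (cofactor / det for 3×3, or solve directly):
  Sigma^{-1} = [[0.122, 0.0244, 0.0366],
 [0.0244, 0.1382, 0.0407],
 [0.0366, 0.0407, 0.1443]].

Step 3 — form the quadratic (x - mu)^T · Sigma^{-1} · (x - mu):
  Sigma^{-1} · (x - mu) = (-0.2073, -0.3415, 0.2378).
  (x - mu)^T · [Sigma^{-1} · (x - mu)] = (-2)·(-0.2073) + (-3)·(-0.3415) + (3)·(0.2378) = 2.1524.

Step 4 — take square root: d = √(2.1524) ≈ 1.4671.

d(x, mu) = √(2.1524) ≈ 1.4671


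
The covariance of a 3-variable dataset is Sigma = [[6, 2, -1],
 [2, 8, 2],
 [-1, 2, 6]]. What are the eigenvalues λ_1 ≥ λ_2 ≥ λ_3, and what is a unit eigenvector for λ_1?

Step 1 — characteristic polynomial p(λ) = det(λI - Sigma) = λ³ - tr·λ² + c_1·λ - det, where tr = trace, c_1 = sum of the principal 2×2 minors, det = det(Sigma):
  tr = 6 + 8 + 6 = 20,
  c_1 = (6·8 - (2)²) + (6·6 - (-1)²) + (8·6 - (2)²) = 44 + 35 + 44 = 123,
  det = 6·(8·6 - (2)²) - (2)·((2)·6 - (2)·(-1)) + (-1)·((2)·(2) - 8·(-1)) = 6·(44) - (2)·(14) + (-1)·(12) = 224.
  So p(λ) = λ³ - 20λ² + 123λ - 224.
Step 2 — look for an integer root (rational root theorem: any rational root is an integer divisor of 224). Testing λ = 7:
  p(7) = 343 - 980 + 861 - 224 = 0  ✓
  Dividing out (λ - 7): p(λ) = (λ - 7)(λ² - 13λ + 32).
Step 3 — remaining eigenvalues from the quadratic λ² - 13λ + 32 = 0:
  Δ = 13² - 4·32 = 169 - 128 = 41,  λ = (13 ± √41)/2 = (13 ± 6.4031)/2 ≈ 9.7016 or 3.2984.
  Sorted: λ_1 = 9.7016,  λ_2 = 7,  λ_3 = 3.2984  (check: sum = 20 = tr ✓).

Step 4 — unit eigenvector for λ_1 ≈ 9.7016: v spans the null space of (Sigma - λ_1 I), whose rows are
  r_1 = (-3.7016, 2, -1),  r_2 = (2, -1.7016, 2),  r_3 = (-1, 2, -3.7016).
  v is orthogonal to every row, so take v ∝ r_1 × r_2 = ((2)·(2) - (-1)·(-1.7016), (-1)·(2) - (-3.7016)·(2), (-3.7016)·(-1.7016) - (2)·(2)) ≈ (2.2984, 5.4031, 2.2984).
  Let u = (2.2984, 5.4031, 2.2984).
  ||u|| = √((2.2984)² + (5.4031)² + (2.2984)²) = √(39.7594) ≈ 6.3055,  v_1 = u/||u|| ≈ (0.3645, 0.8569, 0.3645) (||v_1|| = 1).

λ_1 = 9.7016,  λ_2 = 7,  λ_3 = 3.2984;  v_1 ≈ (0.3645, 0.8569, 0.3645)
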